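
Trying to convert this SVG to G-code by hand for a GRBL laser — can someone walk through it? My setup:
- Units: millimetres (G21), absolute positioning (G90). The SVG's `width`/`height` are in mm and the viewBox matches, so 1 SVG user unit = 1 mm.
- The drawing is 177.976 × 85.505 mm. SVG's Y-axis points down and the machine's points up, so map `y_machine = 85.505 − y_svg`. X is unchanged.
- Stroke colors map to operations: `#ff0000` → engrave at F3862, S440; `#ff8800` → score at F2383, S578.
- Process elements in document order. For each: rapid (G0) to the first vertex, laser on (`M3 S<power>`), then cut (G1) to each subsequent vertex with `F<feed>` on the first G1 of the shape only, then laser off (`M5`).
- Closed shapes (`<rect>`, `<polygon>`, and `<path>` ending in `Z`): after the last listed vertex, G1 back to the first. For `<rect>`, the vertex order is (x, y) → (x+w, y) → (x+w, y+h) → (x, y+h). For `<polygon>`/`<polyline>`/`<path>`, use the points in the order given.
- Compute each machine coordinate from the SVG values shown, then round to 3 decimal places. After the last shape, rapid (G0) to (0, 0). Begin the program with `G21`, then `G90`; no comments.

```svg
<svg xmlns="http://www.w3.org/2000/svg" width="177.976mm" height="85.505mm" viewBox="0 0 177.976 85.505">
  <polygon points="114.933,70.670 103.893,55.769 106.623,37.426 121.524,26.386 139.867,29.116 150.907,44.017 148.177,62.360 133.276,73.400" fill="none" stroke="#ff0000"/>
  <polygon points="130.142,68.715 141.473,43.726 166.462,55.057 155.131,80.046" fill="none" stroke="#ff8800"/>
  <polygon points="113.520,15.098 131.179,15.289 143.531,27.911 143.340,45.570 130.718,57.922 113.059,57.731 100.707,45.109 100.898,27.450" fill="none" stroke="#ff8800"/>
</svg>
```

viewBox `0 0 177.976 85.505` with mm width/height → 1 unit = 1 mm. Flip: y_m = 85.505 − y_svg.

**Shape 1** — `<polygon>` regular polygon, stroke `#ff0000` → engrave (S440, F3862). Machine vertices: (114.933,14.835) → (103.893,29.736) → (106.623,48.079) → (121.524,59.119) → (139.867,56.389) → (150.907,41.488) → (148.177,23.145) → (133.276,12.105) → (114.933,14.835). Closed: final G1 returns to the first vertex.

**Shape 2** — `<polygon>` regular polygon, stroke `#ff8800` → score (S578, F2383). Machine vertices: (130.142,16.790) → (141.473,41.779) → (166.462,30.448) → (155.131,5.459) → (130.142,16.790). Closed: final G1 returns to the first vertex.

**Shape 3** — `<polygon>` regular polygon, stroke `#ff8800` → score (S578, F2383). Machine vertices: (113.520,70.407) → (131.179,70.216) → (143.531,57.594) → (143.340,39.935) → (130.718,27.583) → (113.059,27.774) → (100.707,40.396) → (100.898,58.055) → (113.520,70.407). Closed: final G1 returns to the first vertex.

G21
G90
G0 X114.933 Y14.835
M3 S440
G1 X103.893 Y29.736 F3862
G1 X106.623 Y48.079
G1 X121.524 Y59.119
G1 X139.867 Y56.389
G1 X150.907 Y41.488
G1 X148.177 Y23.145
G1 X133.276 Y12.105
G1 X114.933 Y14.835
M5
G0 X130.142 Y16.790
M3 S578
G1 X141.473 Y41.779 F2383
G1 X166.462 Y30.448
G1 X155.131 Y5.459
G1 X130.142 Y16.790
M5
G0 X113.520 Y70.407
M3 S578
G1 X131.179 Y70.216 F2383
G1 X143.531 Y57.594
G1 X143.340 Y39.935
G1 X130.718 Y27.583
G1 X113.059 Y27.774
G1 X100.707 Y40.396
G1 X100.898 Y58.055
G1 X113.520 Y70.407
M5
G0 X0.000 Y0.000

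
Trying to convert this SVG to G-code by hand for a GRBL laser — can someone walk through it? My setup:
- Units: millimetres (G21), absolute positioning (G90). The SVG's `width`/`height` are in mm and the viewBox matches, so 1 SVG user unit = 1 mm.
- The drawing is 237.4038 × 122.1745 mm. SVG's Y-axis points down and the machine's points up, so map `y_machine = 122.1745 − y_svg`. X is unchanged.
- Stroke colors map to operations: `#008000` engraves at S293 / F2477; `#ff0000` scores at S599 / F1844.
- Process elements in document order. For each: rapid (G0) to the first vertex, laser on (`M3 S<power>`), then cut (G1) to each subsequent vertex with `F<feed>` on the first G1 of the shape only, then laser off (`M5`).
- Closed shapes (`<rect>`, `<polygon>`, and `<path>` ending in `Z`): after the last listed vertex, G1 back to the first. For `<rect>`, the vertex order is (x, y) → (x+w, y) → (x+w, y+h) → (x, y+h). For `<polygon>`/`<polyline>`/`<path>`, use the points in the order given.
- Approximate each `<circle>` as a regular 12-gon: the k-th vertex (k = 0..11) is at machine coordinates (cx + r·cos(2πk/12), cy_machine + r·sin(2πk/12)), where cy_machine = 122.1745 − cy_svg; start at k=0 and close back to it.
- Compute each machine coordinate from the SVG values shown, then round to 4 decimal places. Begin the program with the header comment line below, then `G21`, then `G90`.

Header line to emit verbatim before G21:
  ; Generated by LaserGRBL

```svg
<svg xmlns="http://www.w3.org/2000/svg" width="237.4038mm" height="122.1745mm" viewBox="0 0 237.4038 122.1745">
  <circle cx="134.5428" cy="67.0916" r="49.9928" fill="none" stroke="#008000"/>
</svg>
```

; Generated by LaserGRBL
G21
G90
G0 X184.5356 Y55.0829
M3 S293
G1 X177.8378 Y80.0793 F2477
G1 X159.5392 Y98.3779
G1 X134.5428 Y105.0757
G1 X109.5464 Y98.3779
G1 X91.2478 Y80.0793
G1 X84.5500 Y55.0829
G1 X91.2478 Y30.0865
G1 X109.5464 Y11.7879
G1 X134.5428 Y5.0901
G1 X159.5392 Y11.7879
G1 X177.8378 Y30.0865
G1 X184.5356 Y55.0829
M5

1 u = 1 mm; y_m = 122.1745 − y.

[1] `<circle>` circle, #008000→engrave S293 F2477: (184.5356,55.0829) → (177.8378,80.0793) → (159.5392,98.3779) → (134.5428,105.0757) → (109.5464,98.3779) → (91.2478,80.0793) → (84.5500,55.0829) → (91.2478,30.0865) → (109.5464,11.7879) → (134.5428,5.0901) → (159.5392,11.7879) → (177.8378,30.0865) → (184.5356,55.0829) (closed)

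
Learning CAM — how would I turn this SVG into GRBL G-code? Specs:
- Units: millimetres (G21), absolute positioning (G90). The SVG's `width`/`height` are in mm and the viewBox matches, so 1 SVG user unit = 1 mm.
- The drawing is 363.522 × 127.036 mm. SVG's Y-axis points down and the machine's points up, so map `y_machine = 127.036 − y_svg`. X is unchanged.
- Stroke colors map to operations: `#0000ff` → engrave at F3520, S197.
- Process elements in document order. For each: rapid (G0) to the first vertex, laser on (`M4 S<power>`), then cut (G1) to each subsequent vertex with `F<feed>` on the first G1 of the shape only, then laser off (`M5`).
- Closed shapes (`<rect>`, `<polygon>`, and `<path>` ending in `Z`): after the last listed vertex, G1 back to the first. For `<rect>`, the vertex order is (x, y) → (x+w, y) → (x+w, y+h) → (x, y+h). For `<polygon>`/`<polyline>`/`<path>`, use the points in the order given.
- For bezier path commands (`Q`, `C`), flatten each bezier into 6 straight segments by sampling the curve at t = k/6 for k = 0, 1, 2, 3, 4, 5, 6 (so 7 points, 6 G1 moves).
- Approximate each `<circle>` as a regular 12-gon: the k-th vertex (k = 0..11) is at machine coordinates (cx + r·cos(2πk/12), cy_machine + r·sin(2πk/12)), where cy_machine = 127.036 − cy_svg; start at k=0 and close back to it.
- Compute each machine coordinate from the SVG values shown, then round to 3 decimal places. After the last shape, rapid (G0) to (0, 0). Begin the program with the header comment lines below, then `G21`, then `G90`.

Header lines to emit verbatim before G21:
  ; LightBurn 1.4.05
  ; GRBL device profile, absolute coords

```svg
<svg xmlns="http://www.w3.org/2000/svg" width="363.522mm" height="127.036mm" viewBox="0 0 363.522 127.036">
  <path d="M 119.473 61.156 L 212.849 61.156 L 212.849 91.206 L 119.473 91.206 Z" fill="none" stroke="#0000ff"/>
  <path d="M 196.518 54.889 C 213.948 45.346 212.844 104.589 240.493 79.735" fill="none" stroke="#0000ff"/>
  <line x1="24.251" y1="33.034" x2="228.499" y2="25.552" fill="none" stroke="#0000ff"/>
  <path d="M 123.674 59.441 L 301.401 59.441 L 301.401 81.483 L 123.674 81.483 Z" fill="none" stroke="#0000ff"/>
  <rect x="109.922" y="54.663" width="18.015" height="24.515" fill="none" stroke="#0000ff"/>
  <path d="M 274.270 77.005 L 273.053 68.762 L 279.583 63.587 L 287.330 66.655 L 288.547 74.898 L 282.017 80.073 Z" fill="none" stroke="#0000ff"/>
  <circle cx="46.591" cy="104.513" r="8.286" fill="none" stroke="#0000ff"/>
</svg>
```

viewBox `0 0 363.522 127.036` with mm width/height → 1 unit = 1 mm. Flip: y_m = 127.036 − y_svg.

**Shape 1** — `<path>` rectangle, stroke `#0000ff` → engrave (S197, F3520). Machine vertices: (119.473,65.880) → (212.849,65.880) → (212.849,35.830) → (119.473,35.830) → (119.473,65.880). Closed: final G1 returns to the first vertex.

**Shape 2** — `<path>` cubic bezier, stroke `#0000ff` → engrave (S197, F3520). Control points (SVG): P0=(196.518,54.889), P1=(213.948,45.346), P2=(212.844,104.589), P3=(240.493,79.735); sampled at t=k/6. Machine vertices: (196.518,72.147) → (203.907,71.894) → (209.521,64.424) → (214.673,53.982) → (220.677,44.817) → (228.846,41.174) → (240.493,47.301). Open path.

**Shape 3** — `<line>` line segment, stroke `#0000ff` → engrave (S197, F3520). Machine vertices: (24.251,94.002) → (228.499,101.484). Open path.

**Shape 4** — `<path>` rectangle, stroke `#0000ff` → engrave (S197, F3520). Machine vertices: (123.674,67.595) → (301.401,67.595) → (301.401,45.553) → (123.674,45.553) → (123.674,67.595). Closed: final G1 returns to the first vertex.

**Shape 5** — `<rect>` rectangle, stroke `#0000ff` → engrave (S197, F3520). Machine vertices: (109.922,72.373) → (127.937,72.373) → (127.937,47.858) → (109.922,47.858) → (109.922,72.373). Closed: final G1 returns to the first vertex.

**Shape 6** — `<path>` regular polygon, stroke `#0000ff` → engrave (S197, F3520). Machine vertices: (274.270,50.031) → (273.053,58.274) → (279.583,63.449) → (287.330,60.381) → (288.547,52.138) → (282.017,46.963) → (274.270,50.031). Closed: final G1 returns to the first vertex.

**Shape 7** — `<circle>` circle, stroke `#0000ff` → engrave (S197, F3520). Machine vertices: (54.877,22.523) → (53.767,26.666) → (50.734,29.699) → (46.591,30.809) → (42.448,29.699) → (39.415,26.666) → (38.305,22.523) → (39.415,18.380) → (42.448,15.347) → (46.591,14.237) → (50.734,15.347) → (53.767,18.380) → (54.877,22.523). Closed: final G1 returns to the first vertex.

; LightBurn 1.4.05
; GRBL device profile, absolute coords
G21
G90
G0 X119.473 Y65.880
M4 S197
G1 X212.849 Y65.880 F3520
G1 X212.849 Y35.830
G1 X119.473 Y35.830
G1 X119.473 Y65.880
M5
G0 X196.518 Y72.147
M4 S197
G1 X203.907 Y71.894 F3520
G1 X209.521 Y64.424
G1 X214.673 Y53.982
G1 X220.677 Y44.817
G1 X228.846 Y41.174
G1 X240.493 Y47.301
M5
G0 X24.251 Y94.002
M4 S197
G1 X228.499 Y101.484 F3520
M5
G0 X123.674 Y67.595
M4 S197
G1 X301.401 Y67.595 F3520
G1 X301.401 Y45.553
G1 X123.674 Y45.553
G1 X123.674 Y67.595
M5
G0 X109.922 Y72.373
M4 S197
G1 X127.937 Y72.373 F3520
G1 X127.937 Y47.858
G1 X109.922 Y47.858
G1 X109.922 Y72.373
M5
G0 X274.270 Y50.031
M4 S197
G1 X273.053 Y58.274 F3520
G1 X279.583 Y63.449
G1 X287.330 Y60.381
G1 X288.547 Y52.138
G1 X282.017 Y46.963
G1 X274.270 Y50.031
M5
G0 X54.877 Y22.523
M4 S197
G1 X53.767 Y26.666 F3520
G1 X50.734 Y29.699
G1 X46.591 Y30.809
G1 X42.448 Y29.699
G1 X39.415 Y26.666
G1 X38.305 Y22.523
G1 X39.415 Y18.380
G1 X42.448 Y15.347
G1 X46.591 Y14.237
G1 X50.734 Y15.347
G1 X53.767 Y18.380
G1 X54.877 Y22.523
M5
G0 X0.000 Y0.000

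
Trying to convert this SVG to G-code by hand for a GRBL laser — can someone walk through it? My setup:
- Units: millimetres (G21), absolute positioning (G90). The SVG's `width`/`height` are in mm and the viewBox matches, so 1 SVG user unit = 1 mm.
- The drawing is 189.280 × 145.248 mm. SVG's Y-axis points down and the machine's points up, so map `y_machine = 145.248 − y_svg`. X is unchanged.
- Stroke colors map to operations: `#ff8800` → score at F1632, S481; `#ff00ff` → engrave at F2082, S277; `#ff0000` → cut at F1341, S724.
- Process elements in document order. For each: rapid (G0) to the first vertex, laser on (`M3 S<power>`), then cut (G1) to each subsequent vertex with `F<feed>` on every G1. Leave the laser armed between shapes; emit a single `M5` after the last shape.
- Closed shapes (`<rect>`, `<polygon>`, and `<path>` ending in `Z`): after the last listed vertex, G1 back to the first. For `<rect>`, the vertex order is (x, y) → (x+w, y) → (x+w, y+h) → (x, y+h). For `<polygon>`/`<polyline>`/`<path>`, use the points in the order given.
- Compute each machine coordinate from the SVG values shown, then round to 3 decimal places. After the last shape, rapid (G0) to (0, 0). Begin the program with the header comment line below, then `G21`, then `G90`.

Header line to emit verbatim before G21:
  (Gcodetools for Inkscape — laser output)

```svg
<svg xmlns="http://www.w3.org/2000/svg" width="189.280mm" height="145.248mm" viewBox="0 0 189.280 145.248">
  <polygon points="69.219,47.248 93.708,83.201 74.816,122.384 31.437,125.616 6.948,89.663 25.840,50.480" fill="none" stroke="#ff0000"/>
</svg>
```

(Gcodetools for Inkscape — laser output)
G21
G90
G0 X69.219 Y98.000
M3 S724
G1 X93.708 Y62.047 F1341
G1 X74.816 Y22.864 F1341
G1 X31.437 Y19.632 F1341
G1 X6.948 Y55.585 F1341
G1 X25.840 Y94.768 F1341
G1 X69.219 Y98.000 F1341
M5
G0 X0.000 Y0.000

viewBox `0 0 189.280 145.248` with mm width/height → 1 unit = 1 mm. Flip: y_m = 145.248 − y_svg.

**Shape 1** — `<polygon>` regular polygon, stroke `#ff0000` → cut (S724, F1341). Machine vertices: (69.219,98.000) → (93.708,62.047) → (74.816,22.864) → (31.437,19.632) → (6.948,55.585) → (25.840,94.768) → (69.219,98.000). Closed: final G1 returns to the first vertex.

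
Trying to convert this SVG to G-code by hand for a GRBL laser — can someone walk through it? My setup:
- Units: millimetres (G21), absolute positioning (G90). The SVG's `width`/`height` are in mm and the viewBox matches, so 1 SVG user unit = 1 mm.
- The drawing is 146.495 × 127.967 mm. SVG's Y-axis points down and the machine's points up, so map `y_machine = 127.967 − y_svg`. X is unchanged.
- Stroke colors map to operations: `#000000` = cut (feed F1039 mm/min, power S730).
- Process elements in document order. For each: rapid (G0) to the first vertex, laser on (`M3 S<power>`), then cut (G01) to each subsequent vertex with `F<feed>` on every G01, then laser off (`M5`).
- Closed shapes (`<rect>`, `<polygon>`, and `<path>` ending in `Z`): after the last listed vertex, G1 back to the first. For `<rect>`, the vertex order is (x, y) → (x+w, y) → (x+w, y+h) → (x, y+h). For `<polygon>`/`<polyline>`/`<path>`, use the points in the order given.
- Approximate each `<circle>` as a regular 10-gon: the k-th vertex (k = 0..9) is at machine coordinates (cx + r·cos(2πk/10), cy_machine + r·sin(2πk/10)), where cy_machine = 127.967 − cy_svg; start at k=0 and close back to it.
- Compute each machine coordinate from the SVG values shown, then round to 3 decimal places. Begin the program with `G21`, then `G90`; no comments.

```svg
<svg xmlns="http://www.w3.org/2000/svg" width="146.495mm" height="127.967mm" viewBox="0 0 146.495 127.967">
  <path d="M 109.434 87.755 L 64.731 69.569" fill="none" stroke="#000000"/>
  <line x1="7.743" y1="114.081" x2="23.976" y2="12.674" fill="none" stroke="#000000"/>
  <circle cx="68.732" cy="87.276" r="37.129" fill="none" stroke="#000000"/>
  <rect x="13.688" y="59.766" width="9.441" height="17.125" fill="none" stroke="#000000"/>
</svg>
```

G21
G90
G0 X109.434 Y40.212
M3 S730
G01 X64.731 Y58.398 F1039
M5
G0 X7.743 Y13.886
M3 S730
G01 X23.976 Y115.293 F1039
M5
G0 X105.861 Y40.691
M3 S730
G01 X98.770 Y62.515 F1039
G01 X80.205 Y76.003 F1039
G01 X57.259 Y76.003 F1039
G01 X38.694 Y62.515 F1039
G01 X31.603 Y40.691 F1039
G01 X38.694 Y18.867 F1039
G01 X57.259 Y5.379 F1039
G01 X80.205 Y5.379 F1039
G01 X98.770 Y18.867 F1039
G01 X105.861 Y40.691 F1039
M5
G0 X13.688 Y68.201
M3 S730
G01 X23.129 Y68.201 F1039
G01 X23.129 Y51.076 F1039
G01 X13.688 Y51.076 F1039
G01 X13.688 Y68.201 F1039
M5

1 u = 1 mm; y_m = 127.967 − y.

[1] `<path>` line segment, #000000→cut S730 F1039: (109.434,40.212) → (64.731,58.398)

[2] `<line>` line segment, #000000→cut S730 F1039: (7.743,13.886) → (23.976,115.293)

[3] `<circle>` circle, #000000→cut S730 F1039: (105.861,40.691) → (98.770,62.515) → (80.205,76.003) → (57.259,76.003) → (38.694,62.515) → (31.603,40.691) → (38.694,18.867) → (57.259,5.379) → (80.205,5.379) → (98.770,18.867) → (105.861,40.691) (closed)

[4] `<rect>` rectangle, #000000→cut S730 F1039: (13.688,68.201) → (23.129,68.201) → (23.129,51.076) → (13.688,51.076) → (13.688,68.201) (closed)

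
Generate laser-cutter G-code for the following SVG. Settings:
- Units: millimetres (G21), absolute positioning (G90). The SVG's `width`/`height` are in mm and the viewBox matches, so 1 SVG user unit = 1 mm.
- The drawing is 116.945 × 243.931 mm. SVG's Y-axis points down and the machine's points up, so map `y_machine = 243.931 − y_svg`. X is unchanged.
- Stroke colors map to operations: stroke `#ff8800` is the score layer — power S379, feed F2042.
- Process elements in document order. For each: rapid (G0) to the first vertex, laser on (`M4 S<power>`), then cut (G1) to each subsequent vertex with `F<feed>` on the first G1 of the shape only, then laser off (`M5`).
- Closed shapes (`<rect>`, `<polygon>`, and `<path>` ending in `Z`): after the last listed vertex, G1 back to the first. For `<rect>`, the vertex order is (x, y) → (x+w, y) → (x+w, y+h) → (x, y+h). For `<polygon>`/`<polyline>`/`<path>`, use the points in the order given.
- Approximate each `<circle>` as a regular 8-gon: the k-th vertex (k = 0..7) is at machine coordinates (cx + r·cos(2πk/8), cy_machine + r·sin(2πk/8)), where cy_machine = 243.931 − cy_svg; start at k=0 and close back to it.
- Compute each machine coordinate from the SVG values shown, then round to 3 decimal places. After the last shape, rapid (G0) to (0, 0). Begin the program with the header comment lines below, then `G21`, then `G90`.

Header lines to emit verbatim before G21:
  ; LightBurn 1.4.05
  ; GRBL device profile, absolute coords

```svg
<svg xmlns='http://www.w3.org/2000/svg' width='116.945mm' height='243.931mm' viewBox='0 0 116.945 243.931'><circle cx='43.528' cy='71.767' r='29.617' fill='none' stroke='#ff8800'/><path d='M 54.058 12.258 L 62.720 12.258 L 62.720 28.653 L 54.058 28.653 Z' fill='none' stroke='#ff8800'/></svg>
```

; LightBurn 1.4.05
; GRBL device profile, absolute coords
G21
G90
G0 X73.145 Y172.164
M4 S379
G1 X64.470 Y193.106 F2042
G1 X43.528 Y201.781
G1 X22.586 Y193.106
G1 X13.911 Y172.164
G1 X22.586 Y151.222
G1 X43.528 Y142.547
G1 X64.470 Y151.222
G1 X73.145 Y172.164
M5
G0 X54.058 Y231.673
M4 S379
G1 X62.720 Y231.673 F2042
G1 X62.720 Y215.278
G1 X54.058 Y215.278
G1 X54.058 Y231.673
M5
G0 X0.000 Y0.000

1 u = 1 mm; y_m = 243.931 − y.

[1] `<circle>` circle, #ff8800→score S379 F2042: (73.145,172.164) → (64.470,193.106) → (43.528,201.781) → (22.586,193.106) → (13.911,172.164) → (22.586,151.222) → (43.528,142.547) → (64.470,151.222) → (73.145,172.164) (closed)

[2] `<path>` rectangle, #ff8800→score S379 F2042: (54.058,231.673) → (62.720,231.673) → (62.720,215.278) → (54.058,215.278) → (54.058,231.673) (closed)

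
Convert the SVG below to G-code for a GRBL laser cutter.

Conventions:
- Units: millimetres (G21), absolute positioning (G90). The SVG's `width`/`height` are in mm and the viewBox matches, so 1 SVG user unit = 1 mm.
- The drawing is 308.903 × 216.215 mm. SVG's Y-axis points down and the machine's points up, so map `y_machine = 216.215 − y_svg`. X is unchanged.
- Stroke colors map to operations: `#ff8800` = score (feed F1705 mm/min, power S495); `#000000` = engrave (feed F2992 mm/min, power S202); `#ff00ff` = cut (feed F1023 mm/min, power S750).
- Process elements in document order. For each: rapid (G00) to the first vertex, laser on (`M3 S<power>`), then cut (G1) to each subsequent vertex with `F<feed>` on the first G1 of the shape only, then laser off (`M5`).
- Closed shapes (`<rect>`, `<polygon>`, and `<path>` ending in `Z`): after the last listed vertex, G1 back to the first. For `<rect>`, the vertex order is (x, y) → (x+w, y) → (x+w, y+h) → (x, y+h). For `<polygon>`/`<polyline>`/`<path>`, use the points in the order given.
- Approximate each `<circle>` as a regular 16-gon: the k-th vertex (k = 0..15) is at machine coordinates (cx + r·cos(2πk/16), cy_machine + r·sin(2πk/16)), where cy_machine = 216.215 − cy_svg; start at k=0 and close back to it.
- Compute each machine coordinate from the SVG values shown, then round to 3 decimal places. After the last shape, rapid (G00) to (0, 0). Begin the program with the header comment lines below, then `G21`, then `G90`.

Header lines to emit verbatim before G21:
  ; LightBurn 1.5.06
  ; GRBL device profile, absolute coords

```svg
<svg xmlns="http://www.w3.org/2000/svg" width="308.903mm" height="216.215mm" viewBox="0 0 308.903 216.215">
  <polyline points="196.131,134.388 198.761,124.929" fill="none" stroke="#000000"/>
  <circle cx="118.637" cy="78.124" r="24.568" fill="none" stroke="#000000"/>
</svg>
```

; LightBurn 1.5.06
; GRBL device profile, absolute coords
G21
G90
G00 X196.131 Y81.827
M3 S202
G1 X198.761 Y91.286 F2992
M5
G00 X143.205 Y138.091
M3 S202
G1 X141.335 Y147.493 F2992
G1 X136.009 Y155.463
G1 X128.039 Y160.789
G1 X118.637 Y162.659
G1 X109.235 Y160.789
G1 X101.265 Y155.463
G1 X95.939 Y147.493
G1 X94.069 Y138.091
G1 X95.939 Y128.689
G1 X101.265 Y120.719
G1 X109.235 Y115.393
G1 X118.637 Y113.523
G1 X128.039 Y115.393
G1 X136.009 Y120.719
G1 X141.335 Y128.689
G1 X143.205 Y138.091
M5
G00 X0.000 Y0.000

viewBox `0 0 308.903 216.215` with mm width/height → 1 unit = 1 mm. Flip: y_m = 216.215 − y_svg.

**Shape 1** — `<polyline>` line segment, stroke `#000000` → engrave (S202, F2992). Machine vertices: (196.131,81.827) → (198.761,91.286). Open path.

**Shape 2** — `<circle>` circle, stroke `#000000` → engrave (S202, F2992). Machine vertices: (143.205,138.091) → (141.335,147.493) → (136.009,155.463) → (128.039,160.789) → (118.637,162.659) → (109.235,160.789) → (101.265,155.463) → (95.939,147.493) → (94.069,138.091) → (95.939,128.689) → (101.265,120.719) → (109.235,115.393) → (118.637,113.523) → (128.039,115.393) → (136.009,120.719) → (141.335,128.689) → (143.205,138.091). Closed: final G1 returns to the first vertex.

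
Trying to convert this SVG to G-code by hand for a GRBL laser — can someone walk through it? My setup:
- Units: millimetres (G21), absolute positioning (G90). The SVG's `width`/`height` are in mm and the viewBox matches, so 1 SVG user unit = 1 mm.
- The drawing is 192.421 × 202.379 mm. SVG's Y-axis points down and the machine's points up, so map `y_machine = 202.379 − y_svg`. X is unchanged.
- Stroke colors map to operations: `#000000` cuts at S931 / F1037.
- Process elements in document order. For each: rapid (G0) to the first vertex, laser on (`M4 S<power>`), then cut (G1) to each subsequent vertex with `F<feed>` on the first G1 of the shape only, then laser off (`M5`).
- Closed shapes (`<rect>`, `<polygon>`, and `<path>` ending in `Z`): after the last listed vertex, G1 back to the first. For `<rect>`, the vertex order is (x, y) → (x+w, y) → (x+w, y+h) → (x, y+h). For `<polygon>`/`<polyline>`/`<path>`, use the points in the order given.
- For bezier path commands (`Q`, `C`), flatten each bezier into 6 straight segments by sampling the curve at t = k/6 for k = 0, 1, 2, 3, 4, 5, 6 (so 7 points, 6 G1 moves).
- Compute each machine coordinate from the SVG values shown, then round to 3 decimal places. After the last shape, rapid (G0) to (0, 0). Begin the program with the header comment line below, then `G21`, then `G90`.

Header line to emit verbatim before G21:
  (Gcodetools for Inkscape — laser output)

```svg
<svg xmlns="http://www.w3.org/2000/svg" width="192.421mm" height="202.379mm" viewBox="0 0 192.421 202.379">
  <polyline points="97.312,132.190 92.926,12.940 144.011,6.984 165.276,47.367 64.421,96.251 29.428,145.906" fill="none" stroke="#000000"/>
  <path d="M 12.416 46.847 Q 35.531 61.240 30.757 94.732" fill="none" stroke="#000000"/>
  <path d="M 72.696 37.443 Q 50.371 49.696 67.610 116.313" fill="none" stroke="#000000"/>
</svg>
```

(Gcodetools for Inkscape — laser output)
G21
G90
G0 X97.312 Y70.189
M4 S931
G1 X92.926 Y189.439 F1037
G1 X144.011 Y195.395
G1 X165.276 Y155.012
G1 X64.421 Y106.128
G1 X29.428 Y56.473
M5
G0 X12.416 Y155.532
M4 S931
G1 X19.346 Y150.204 F1037
G1 X24.727 Y143.815
G1 X28.559 Y136.364
G1 X30.841 Y127.853
G1 X31.574 Y118.280
G1 X30.757 Y107.647
M5
G0 X72.696 Y164.936
M4 S931
G1 X66.353 Y159.342 F1037
G1 X62.209 Y150.727
G1 X60.262 Y139.092
G1 X60.513 Y124.437
G1 X62.963 Y106.762
G1 X67.610 Y86.066
M5
G0 X0.000 Y0.000

1 u = 1 mm; y_m = 202.379 − y.

[1] `<polyline>` open polyline, #000000→cut S931 F1037: (97.312,70.189) → (92.926,189.439) → (144.011,195.395) → (165.276,155.012) → (64.421,106.128) → (29.428,56.473)

[2] `<path>` quadratic bezier, #000000→cut S931 F1037: (12.416,155.532) → (19.346,150.204) → (24.727,143.815) → (28.559,136.364) → (30.841,127.853) → (31.574,118.280) → (30.757,107.647)

[3] `<path>` quadratic bezier, #000000→cut S931 F1037: (72.696,164.936) → (66.353,159.342) → (62.209,150.727) → (60.262,139.092) → (60.513,124.437) → (62.963,106.762) → (67.610,86.066)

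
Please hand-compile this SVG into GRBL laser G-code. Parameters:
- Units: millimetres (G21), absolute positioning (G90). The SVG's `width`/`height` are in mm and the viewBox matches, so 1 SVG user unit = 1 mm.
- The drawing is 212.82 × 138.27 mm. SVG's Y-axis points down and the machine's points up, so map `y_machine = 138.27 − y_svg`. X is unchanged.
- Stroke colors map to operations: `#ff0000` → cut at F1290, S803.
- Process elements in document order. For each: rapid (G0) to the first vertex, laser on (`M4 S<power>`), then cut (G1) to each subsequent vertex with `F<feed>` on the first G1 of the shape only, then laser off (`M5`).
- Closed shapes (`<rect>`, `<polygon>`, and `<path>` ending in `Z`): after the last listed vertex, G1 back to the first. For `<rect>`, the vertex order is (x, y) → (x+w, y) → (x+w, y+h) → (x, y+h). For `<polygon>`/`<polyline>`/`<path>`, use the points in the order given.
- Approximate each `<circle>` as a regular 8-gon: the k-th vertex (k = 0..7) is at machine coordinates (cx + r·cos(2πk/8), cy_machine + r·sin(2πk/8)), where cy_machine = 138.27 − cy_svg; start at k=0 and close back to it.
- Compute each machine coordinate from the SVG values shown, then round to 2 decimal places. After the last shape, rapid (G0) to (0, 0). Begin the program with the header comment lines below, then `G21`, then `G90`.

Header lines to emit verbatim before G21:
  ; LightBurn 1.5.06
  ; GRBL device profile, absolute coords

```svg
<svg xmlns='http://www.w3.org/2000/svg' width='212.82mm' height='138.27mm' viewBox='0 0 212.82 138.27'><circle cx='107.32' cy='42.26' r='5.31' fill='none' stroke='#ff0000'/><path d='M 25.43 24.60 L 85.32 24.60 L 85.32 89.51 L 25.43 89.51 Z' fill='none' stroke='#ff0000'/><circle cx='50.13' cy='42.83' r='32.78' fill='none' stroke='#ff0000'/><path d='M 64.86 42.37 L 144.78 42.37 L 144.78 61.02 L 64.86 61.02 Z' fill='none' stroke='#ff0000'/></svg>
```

Since the viewBox matches the mm dimensions, user units are millimetres directly. The only transform is the Y-flip y_m = 138.27 − y_svg.

Shape 1 is a circle drawn with `<circle>`. Its stroke #ff0000 means cut at S803, F1290. After flipping Y the toolpath is (112.63,96.01) → (111.07,99.76) → (107.32,101.32) → (103.57,99.76) → (102.01,96.01) → (103.57,92.26) → (107.32,90.70) → (111.07,92.26) → (112.63,96.01), returning to the start.

Shape 2 is a rectangle drawn with `<path>`. Its stroke #ff0000 means cut at S803, F1290. After flipping Y the toolpath is (25.43,113.67) → (85.32,113.67) → (85.32,48.76) → (25.43,48.76) → (25.43,113.67), returning to the start.

Shape 3 is a circle drawn with `<circle>`. Its stroke #ff0000 means cut at S803, F1290. After flipping Y the toolpath is (82.91,95.44) → (73.31,118.62) → (50.13,128.22) → (26.95,118.62) → (17.35,95.44) → (26.95,72.26) → (50.13,62.66) → (73.31,72.26) → (82.91,95.44), returning to the start.

Shape 4 is a rectangle drawn with `<path>`. Its stroke #ff0000 means cut at S803, F1290. After flipping Y the toolpath is (64.86,95.90) → (144.78,95.90) → (144.78,77.25) → (64.86,77.25) → (64.86,95.90), returning to the start.

; LightBurn 1.5.06
; GRBL device profile, absolute coords
G21
G90
G0 X112.63 Y96.01
M4 S803
G1 X111.07 Y99.76 F1290
G1 X107.32 Y101.32
G1 X103.57 Y99.76
G1 X102.01 Y96.01
G1 X103.57 Y92.26
G1 X107.32 Y90.70
G1 X111.07 Y92.26
G1 X112.63 Y96.01
M5
G0 X25.43 Y113.67
M4 S803
G1 X85.32 Y113.67 F1290
G1 X85.32 Y48.76
G1 X25.43 Y48.76
G1 X25.43 Y113.67
M5
G0 X82.91 Y95.44
M4 S803
G1 X73.31 Y118.62 F1290
G1 X50.13 Y128.22
G1 X26.95 Y118.62
G1 X17.35 Y95.44
G1 X26.95 Y72.26
G1 X50.13 Y62.66
G1 X73.31 Y72.26
G1 X82.91 Y95.44
M5
G0 X64.86 Y95.90
M4 S803
G1 X144.78 Y95.90 F1290
G1 X144.78 Y77.25
G1 X64.86 Y77.25
G1 X64.86 Y95.90
M5
G0 X0.00 Y0.00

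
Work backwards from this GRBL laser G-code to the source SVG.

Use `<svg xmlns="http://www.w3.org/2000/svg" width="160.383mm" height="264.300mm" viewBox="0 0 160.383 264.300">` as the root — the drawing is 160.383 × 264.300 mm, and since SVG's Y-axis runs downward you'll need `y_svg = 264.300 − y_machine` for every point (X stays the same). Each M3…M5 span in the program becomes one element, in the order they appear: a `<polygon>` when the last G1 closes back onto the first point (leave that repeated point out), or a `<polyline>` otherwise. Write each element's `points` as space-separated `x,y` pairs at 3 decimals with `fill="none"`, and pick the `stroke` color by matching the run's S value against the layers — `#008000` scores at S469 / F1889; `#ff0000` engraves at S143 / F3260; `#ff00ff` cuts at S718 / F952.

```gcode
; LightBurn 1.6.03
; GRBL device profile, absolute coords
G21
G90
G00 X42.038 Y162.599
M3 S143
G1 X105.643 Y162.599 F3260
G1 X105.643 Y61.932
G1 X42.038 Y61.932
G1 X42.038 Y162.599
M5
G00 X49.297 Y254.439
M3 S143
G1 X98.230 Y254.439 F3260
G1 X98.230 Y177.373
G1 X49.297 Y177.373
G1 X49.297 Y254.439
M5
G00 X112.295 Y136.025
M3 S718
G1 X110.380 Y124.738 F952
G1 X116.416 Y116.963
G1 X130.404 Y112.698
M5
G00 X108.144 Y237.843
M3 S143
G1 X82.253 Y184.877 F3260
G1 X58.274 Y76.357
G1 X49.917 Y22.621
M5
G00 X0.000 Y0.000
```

Each laser-on run becomes one SVG element. Flip Y back into SVG space with y_svg = 264.300 − y_machine.

Run 1: S143 ⇒ engrave layer `#ff0000`. The run returns to its start, so emit a `<polygon>` with points (Y-flipped): 42.038,101.701 105.643,101.701 105.643,202.368 42.038,202.368.

Run 2: power S143 maps to stroke `#ff0000` (engrave). The run returns to its start, so emit a `<polygon>` with points (Y-flipped): 49.297,9.861 98.230,9.861 98.230,86.927 49.297,86.927.

Run 3: the run's S718 means `#ff00ff` (cut). The run is open, so emit a `<polyline>` with points (Y-flipped): 112.295,128.275 110.380,139.562 116.416,147.337 130.404,151.602.

Run 4: S143 ⇒ engrave layer `#ff0000`. The run is open, so emit a `<polyline>` with points (Y-flipped): 108.144,26.457 82.253,79.423 58.274,187.943 49.917,241.679.

<svg xmlns="http://www.w3.org/2000/svg" width="160.383mm" height="264.300mm" viewBox="0 0 160.383 264.300">
  <polygon points="42.038,101.701 105.643,101.701 105.643,202.368 42.038,202.368" fill="none" stroke="#ff0000"/>
  <polygon points="49.297,9.861 98.230,9.861 98.230,86.927 49.297,86.927" fill="none" stroke="#ff0000"/>
  <polyline points="112.295,128.275 110.380,139.562 116.416,147.337 130.404,151.602" fill="none" stroke="#ff00ff"/>
  <polyline points="108.144,26.457 82.253,79.423 58.274,187.943 49.917,241.679" fill="none" stroke="#ff0000"/>
</svg>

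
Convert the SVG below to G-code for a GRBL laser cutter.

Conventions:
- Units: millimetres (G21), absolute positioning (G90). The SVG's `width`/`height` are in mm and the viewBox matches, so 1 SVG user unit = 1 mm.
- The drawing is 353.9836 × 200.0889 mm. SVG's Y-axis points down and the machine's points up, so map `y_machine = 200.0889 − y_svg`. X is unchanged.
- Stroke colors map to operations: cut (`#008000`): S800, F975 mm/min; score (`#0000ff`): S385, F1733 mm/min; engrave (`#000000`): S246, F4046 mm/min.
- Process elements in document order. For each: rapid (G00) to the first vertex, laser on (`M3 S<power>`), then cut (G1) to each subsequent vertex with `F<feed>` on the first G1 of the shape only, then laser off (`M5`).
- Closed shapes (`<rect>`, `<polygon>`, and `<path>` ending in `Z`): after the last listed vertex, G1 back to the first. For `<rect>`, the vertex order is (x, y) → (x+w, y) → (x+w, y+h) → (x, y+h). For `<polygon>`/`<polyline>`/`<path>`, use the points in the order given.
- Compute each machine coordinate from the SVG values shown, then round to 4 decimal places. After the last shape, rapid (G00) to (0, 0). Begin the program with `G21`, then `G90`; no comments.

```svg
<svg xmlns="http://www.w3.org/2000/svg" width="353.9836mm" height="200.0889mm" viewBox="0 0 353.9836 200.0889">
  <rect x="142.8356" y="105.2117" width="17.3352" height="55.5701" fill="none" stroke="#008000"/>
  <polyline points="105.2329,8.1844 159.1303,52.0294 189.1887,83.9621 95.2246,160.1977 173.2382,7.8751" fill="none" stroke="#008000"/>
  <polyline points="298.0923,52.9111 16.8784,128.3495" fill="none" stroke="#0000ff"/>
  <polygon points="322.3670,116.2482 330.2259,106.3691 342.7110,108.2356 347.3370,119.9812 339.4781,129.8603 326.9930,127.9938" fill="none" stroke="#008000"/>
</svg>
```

Since the viewBox matches the mm dimensions, user units are millimetres directly. The only transform is the Y-flip y_m = 200.0889 − y_svg.

Shape 1 is a rectangle drawn with `<rect>`. Its stroke #008000 means cut at S800, F975. After flipping Y the toolpath is (142.8356,94.8772) → (160.1708,94.8772) → (160.1708,39.3071) → (142.8356,39.3071) → (142.8356,94.8772), returning to the start.

Shape 2 is a open polyline drawn with `<polyline>`. Its stroke #008000 means cut at S800, F975. After flipping Y the toolpath is (105.2329,191.9045) → (159.1303,148.0595) → (189.1887,116.1268) → (95.2246,39.8912) → (173.2382,192.2138).

Shape 3 is a line segment drawn with `<polyline>`. Its stroke #0000ff means score at S385, F1733. After flipping Y the toolpath is (298.0923,147.1778) → (16.8784,71.7394).

Shape 4 is a regular polygon drawn with `<polygon>`. Its stroke #008000 means cut at S800, F975. After flipping Y the toolpath is (322.3670,83.8407) → (330.2259,93.7198) → (342.7110,91.8533) → (347.3370,80.1077) → (339.4781,70.2286) → (326.9930,72.0951) → (322.3670,83.8407), returning to the start.

G21
G90
G00 X142.8356 Y94.8772
M3 S800
G1 X160.1708 Y94.8772 F975
G1 X160.1708 Y39.3071
G1 X142.8356 Y39.3071
G1 X142.8356 Y94.8772
M5
G00 X105.2329 Y191.9045
M3 S800
G1 X159.1303 Y148.0595 F975
G1 X189.1887 Y116.1268
G1 X95.2246 Y39.8912
G1 X173.2382 Y192.2138
M5
G00 X298.0923 Y147.1778
M3 S385
G1 X16.8784 Y71.7394 F1733
M5
G00 X322.3670 Y83.8407
M3 S800
G1 X330.2259 Y93.7198 F975
G1 X342.7110 Y91.8533
G1 X347.3370 Y80.1077
G1 X339.4781 Y70.2286
G1 X326.9930 Y72.0951
G1 X322.3670 Y83.8407
M5
G00 X0.0000 Y0.0000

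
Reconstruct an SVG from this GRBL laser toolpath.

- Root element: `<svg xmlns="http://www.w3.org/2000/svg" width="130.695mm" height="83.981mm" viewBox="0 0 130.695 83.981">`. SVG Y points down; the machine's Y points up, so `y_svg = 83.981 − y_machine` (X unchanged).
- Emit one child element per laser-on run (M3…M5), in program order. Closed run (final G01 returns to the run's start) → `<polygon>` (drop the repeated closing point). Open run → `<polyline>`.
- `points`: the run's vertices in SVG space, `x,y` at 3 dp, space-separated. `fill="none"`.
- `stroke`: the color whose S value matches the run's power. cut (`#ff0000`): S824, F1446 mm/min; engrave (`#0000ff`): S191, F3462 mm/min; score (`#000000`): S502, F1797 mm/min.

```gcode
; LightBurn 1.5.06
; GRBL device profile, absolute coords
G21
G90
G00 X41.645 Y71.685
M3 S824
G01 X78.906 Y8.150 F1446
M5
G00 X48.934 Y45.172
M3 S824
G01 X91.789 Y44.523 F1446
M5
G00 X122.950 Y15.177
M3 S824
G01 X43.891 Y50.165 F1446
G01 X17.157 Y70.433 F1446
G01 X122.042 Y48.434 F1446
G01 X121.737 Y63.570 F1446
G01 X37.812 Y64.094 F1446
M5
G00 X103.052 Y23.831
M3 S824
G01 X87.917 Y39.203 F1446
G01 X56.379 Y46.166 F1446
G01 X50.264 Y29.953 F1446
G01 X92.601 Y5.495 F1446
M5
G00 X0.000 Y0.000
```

<svg xmlns="http://www.w3.org/2000/svg" width="130.695mm" height="83.981mm" viewBox="0 0 130.695 83.981">
  <polyline points="41.645,12.296 78.906,75.831" fill="none" stroke="#ff0000"/>
  <polyline points="48.934,38.809 91.789,39.458" fill="none" stroke="#ff0000"/>
  <polyline points="122.950,68.804 43.891,33.816 17.157,13.548 122.042,35.547 121.737,20.411 37.812,19.887" fill="none" stroke="#ff0000"/>
  <polyline points="103.052,60.150 87.917,44.778 56.379,37.815 50.264,54.028 92.601,78.486" fill="none" stroke="#ff0000"/>
</svg>

Machine Y-up, SVG Y-down with viewBox height 83.981, so y_svg = 83.981 − y_machine; X carries over. Every run uses S824, so all elements get stroke `#ff0000` (cut).

Run 1: The run is open, so emit a `<polyline>` with points (Y-flipped): 41.645,12.296 78.906,75.831.

Run 2: The run is open, so emit a `<polyline>` with points (Y-flipped): 48.934,38.809 91.789,39.458.

Run 3: The run is open, so emit a `<polyline>` with points (Y-flipped): 122.950,68.804 43.891,33.816 17.157,13.548 122.042,35.547 121.737,20.411 37.812,19.887.

Run 4: The run is open, so emit a `<polyline>` with points (Y-flipped): 103.052,60.150 87.917,44.778 56.379,37.815 50.264,54.028 92.601,78.486.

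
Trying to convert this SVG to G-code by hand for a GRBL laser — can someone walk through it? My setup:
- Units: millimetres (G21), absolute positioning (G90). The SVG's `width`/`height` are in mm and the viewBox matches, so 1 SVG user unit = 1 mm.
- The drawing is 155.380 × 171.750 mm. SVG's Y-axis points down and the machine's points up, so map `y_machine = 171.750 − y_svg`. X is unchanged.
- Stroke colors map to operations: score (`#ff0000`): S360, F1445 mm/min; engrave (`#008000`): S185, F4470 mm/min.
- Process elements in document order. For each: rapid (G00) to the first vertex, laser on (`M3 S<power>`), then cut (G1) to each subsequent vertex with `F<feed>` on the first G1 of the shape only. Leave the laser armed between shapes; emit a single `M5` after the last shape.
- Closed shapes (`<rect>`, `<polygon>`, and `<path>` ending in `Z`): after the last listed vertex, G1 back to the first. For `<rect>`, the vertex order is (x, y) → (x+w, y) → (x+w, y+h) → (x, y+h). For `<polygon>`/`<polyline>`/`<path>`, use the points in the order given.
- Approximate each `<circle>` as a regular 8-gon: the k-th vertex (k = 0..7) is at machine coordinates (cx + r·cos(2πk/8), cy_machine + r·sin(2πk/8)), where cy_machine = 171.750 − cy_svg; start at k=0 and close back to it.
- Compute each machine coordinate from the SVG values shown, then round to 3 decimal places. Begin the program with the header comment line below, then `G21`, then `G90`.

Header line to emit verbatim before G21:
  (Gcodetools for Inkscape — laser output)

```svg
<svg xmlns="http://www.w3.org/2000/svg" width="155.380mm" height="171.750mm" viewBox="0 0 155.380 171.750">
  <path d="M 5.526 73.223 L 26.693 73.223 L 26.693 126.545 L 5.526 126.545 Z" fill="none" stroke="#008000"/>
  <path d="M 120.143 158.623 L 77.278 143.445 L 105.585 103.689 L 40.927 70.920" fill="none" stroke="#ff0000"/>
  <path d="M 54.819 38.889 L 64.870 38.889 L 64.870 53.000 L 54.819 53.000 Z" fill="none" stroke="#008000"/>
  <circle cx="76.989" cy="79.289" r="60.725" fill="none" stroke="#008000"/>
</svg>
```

(Gcodetools for Inkscape — laser output)
G21
G90
G00 X5.526 Y98.527
M3 S185
G1 X26.693 Y98.527 F4470
G1 X26.693 Y45.205
G1 X5.526 Y45.205
G1 X5.526 Y98.527
G00 X120.143 Y13.127
M3 S360
G1 X77.278 Y28.305 F1445
G1 X105.585 Y68.061
G1 X40.927 Y100.830
G00 X54.819 Y132.861
M3 S185
G1 X64.870 Y132.861 F4470
G1 X64.870 Y118.750
G1 X54.819 Y118.750
G1 X54.819 Y132.861
G00 X137.714 Y92.461
M3 S185
G1 X119.928 Y135.400 F4470
G1 X76.989 Y153.186
G1 X34.050 Y135.400
G1 X16.264 Y92.461
G1 X34.050 Y49.522
G1 X76.989 Y31.736
G1 X119.928 Y49.522
G1 X137.714 Y92.461
M5

1 u = 1 mm; y_m = 171.750 − y.

[1] `<path>` rectangle, #008000→engrave S185 F4470: (5.526,98.527) → (26.693,98.527) → (26.693,45.205) → (5.526,45.205) → (5.526,98.527) (closed)

[2] `<path>` open polyline, #ff0000→score S360 F1445: (120.143,13.127) → (77.278,28.305) → (105.585,68.061) → (40.927,100.830)

[3] `<path>` rectangle, #008000→engrave S185 F4470: (54.819,132.861) → (64.870,132.861) → (64.870,118.750) → (54.819,118.750) → (54.819,132.861) (closed)

[4] `<circle>` circle, #008000→engrave S185 F4470: (137.714,92.461) → (119.928,135.400) → (76.989,153.186) → (34.050,135.400) → (16.264,92.461) → (34.050,49.522) → (76.989,31.736) → (119.928,49.522) → (137.714,92.461) (closed)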